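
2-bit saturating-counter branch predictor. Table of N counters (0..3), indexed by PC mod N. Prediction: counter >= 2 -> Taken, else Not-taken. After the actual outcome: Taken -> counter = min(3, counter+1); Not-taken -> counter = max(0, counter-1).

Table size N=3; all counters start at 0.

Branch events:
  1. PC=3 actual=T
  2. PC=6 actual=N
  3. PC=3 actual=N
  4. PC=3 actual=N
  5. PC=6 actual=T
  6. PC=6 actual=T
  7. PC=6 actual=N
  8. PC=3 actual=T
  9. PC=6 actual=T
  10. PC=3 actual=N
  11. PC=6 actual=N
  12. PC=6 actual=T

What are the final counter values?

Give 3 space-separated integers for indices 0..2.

Answer: 2 0 0

Derivation:
Ev 1: PC=3 idx=0 pred=N actual=T -> ctr[0]=1
Ev 2: PC=6 idx=0 pred=N actual=N -> ctr[0]=0
Ev 3: PC=3 idx=0 pred=N actual=N -> ctr[0]=0
Ev 4: PC=3 idx=0 pred=N actual=N -> ctr[0]=0
Ev 5: PC=6 idx=0 pred=N actual=T -> ctr[0]=1
Ev 6: PC=6 idx=0 pred=N actual=T -> ctr[0]=2
Ev 7: PC=6 idx=0 pred=T actual=N -> ctr[0]=1
Ev 8: PC=3 idx=0 pred=N actual=T -> ctr[0]=2
Ev 9: PC=6 idx=0 pred=T actual=T -> ctr[0]=3
Ev 10: PC=3 idx=0 pred=T actual=N -> ctr[0]=2
Ev 11: PC=6 idx=0 pred=T actual=N -> ctr[0]=1
Ev 12: PC=6 idx=0 pred=N actual=T -> ctr[0]=2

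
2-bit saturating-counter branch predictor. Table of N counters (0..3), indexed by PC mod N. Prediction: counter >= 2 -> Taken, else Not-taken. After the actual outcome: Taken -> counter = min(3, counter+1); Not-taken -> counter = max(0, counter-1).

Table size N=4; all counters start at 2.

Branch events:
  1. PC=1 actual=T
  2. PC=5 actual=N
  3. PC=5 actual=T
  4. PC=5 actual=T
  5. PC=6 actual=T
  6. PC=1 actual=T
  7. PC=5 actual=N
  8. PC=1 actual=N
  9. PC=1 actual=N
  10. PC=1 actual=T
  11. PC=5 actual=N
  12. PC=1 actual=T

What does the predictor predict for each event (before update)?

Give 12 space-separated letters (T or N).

Answer: T T T T T T T T N N N N

Derivation:
Ev 1: PC=1 idx=1 pred=T actual=T -> ctr[1]=3
Ev 2: PC=5 idx=1 pred=T actual=N -> ctr[1]=2
Ev 3: PC=5 idx=1 pred=T actual=T -> ctr[1]=3
Ev 4: PC=5 idx=1 pred=T actual=T -> ctr[1]=3
Ev 5: PC=6 idx=2 pred=T actual=T -> ctr[2]=3
Ev 6: PC=1 idx=1 pred=T actual=T -> ctr[1]=3
Ev 7: PC=5 idx=1 pred=T actual=N -> ctr[1]=2
Ev 8: PC=1 idx=1 pred=T actual=N -> ctr[1]=1
Ev 9: PC=1 idx=1 pred=N actual=N -> ctr[1]=0
Ev 10: PC=1 idx=1 pred=N actual=T -> ctr[1]=1
Ev 11: PC=5 idx=1 pred=N actual=N -> ctr[1]=0
Ev 12: PC=1 idx=1 pred=N actual=T -> ctr[1]=1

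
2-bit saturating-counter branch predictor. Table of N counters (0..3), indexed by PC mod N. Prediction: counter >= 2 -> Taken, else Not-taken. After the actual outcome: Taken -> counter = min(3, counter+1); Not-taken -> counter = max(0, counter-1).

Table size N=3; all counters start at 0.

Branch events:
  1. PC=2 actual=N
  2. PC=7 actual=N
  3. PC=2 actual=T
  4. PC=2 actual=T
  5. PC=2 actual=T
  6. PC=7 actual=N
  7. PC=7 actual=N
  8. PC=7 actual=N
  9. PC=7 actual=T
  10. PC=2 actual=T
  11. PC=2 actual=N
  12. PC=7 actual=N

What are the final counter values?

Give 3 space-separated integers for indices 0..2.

Ev 1: PC=2 idx=2 pred=N actual=N -> ctr[2]=0
Ev 2: PC=7 idx=1 pred=N actual=N -> ctr[1]=0
Ev 3: PC=2 idx=2 pred=N actual=T -> ctr[2]=1
Ev 4: PC=2 idx=2 pred=N actual=T -> ctr[2]=2
Ev 5: PC=2 idx=2 pred=T actual=T -> ctr[2]=3
Ev 6: PC=7 idx=1 pred=N actual=N -> ctr[1]=0
Ev 7: PC=7 idx=1 pred=N actual=N -> ctr[1]=0
Ev 8: PC=7 idx=1 pred=N actual=N -> ctr[1]=0
Ev 9: PC=7 idx=1 pred=N actual=T -> ctr[1]=1
Ev 10: PC=2 idx=2 pred=T actual=T -> ctr[2]=3
Ev 11: PC=2 idx=2 pred=T actual=N -> ctr[2]=2
Ev 12: PC=7 idx=1 pred=N actual=N -> ctr[1]=0

Answer: 0 0 2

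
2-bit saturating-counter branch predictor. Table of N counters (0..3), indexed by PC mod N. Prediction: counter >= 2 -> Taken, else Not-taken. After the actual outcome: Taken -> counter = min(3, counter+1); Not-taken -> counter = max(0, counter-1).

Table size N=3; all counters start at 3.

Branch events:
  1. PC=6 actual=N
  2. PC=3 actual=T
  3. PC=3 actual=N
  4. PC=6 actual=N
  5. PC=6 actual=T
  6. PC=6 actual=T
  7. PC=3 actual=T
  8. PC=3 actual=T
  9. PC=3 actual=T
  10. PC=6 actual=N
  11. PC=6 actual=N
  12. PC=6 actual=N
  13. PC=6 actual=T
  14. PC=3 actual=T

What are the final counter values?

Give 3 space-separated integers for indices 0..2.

Ev 1: PC=6 idx=0 pred=T actual=N -> ctr[0]=2
Ev 2: PC=3 idx=0 pred=T actual=T -> ctr[0]=3
Ev 3: PC=3 idx=0 pred=T actual=N -> ctr[0]=2
Ev 4: PC=6 idx=0 pred=T actual=N -> ctr[0]=1
Ev 5: PC=6 idx=0 pred=N actual=T -> ctr[0]=2
Ev 6: PC=6 idx=0 pred=T actual=T -> ctr[0]=3
Ev 7: PC=3 idx=0 pred=T actual=T -> ctr[0]=3
Ev 8: PC=3 idx=0 pred=T actual=T -> ctr[0]=3
Ev 9: PC=3 idx=0 pred=T actual=T -> ctr[0]=3
Ev 10: PC=6 idx=0 pred=T actual=N -> ctr[0]=2
Ev 11: PC=6 idx=0 pred=T actual=N -> ctr[0]=1
Ev 12: PC=6 idx=0 pred=N actual=N -> ctr[0]=0
Ev 13: PC=6 idx=0 pred=N actual=T -> ctr[0]=1
Ev 14: PC=3 idx=0 pred=N actual=T -> ctr[0]=2

Answer: 2 3 3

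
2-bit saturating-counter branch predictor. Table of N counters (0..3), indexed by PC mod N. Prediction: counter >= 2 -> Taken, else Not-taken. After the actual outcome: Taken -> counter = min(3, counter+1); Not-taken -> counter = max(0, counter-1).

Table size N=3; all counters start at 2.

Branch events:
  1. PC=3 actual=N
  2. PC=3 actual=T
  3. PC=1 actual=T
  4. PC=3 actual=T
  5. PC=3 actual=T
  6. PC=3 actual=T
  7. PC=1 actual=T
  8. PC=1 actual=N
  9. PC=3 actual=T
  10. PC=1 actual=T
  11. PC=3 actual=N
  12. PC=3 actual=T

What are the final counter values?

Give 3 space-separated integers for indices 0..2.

Answer: 3 3 2

Derivation:
Ev 1: PC=3 idx=0 pred=T actual=N -> ctr[0]=1
Ev 2: PC=3 idx=0 pred=N actual=T -> ctr[0]=2
Ev 3: PC=1 idx=1 pred=T actual=T -> ctr[1]=3
Ev 4: PC=3 idx=0 pred=T actual=T -> ctr[0]=3
Ev 5: PC=3 idx=0 pred=T actual=T -> ctr[0]=3
Ev 6: PC=3 idx=0 pred=T actual=T -> ctr[0]=3
Ev 7: PC=1 idx=1 pred=T actual=T -> ctr[1]=3
Ev 8: PC=1 idx=1 pred=T actual=N -> ctr[1]=2
Ev 9: PC=3 idx=0 pred=T actual=T -> ctr[0]=3
Ev 10: PC=1 idx=1 pred=T actual=T -> ctr[1]=3
Ev 11: PC=3 idx=0 pred=T actual=N -> ctr[0]=2
Ev 12: PC=3 idx=0 pred=T actual=T -> ctr[0]=3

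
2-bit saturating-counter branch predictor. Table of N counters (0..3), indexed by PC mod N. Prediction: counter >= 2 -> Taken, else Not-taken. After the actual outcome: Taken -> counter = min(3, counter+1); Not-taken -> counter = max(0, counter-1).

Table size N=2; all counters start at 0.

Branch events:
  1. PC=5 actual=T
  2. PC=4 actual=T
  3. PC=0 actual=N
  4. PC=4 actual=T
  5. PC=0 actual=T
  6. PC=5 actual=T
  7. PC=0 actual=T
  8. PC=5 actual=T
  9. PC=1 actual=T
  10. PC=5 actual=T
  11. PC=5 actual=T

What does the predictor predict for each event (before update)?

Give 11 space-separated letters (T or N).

Answer: N N N N N N T T T T T

Derivation:
Ev 1: PC=5 idx=1 pred=N actual=T -> ctr[1]=1
Ev 2: PC=4 idx=0 pred=N actual=T -> ctr[0]=1
Ev 3: PC=0 idx=0 pred=N actual=N -> ctr[0]=0
Ev 4: PC=4 idx=0 pred=N actual=T -> ctr[0]=1
Ev 5: PC=0 idx=0 pred=N actual=T -> ctr[0]=2
Ev 6: PC=5 idx=1 pred=N actual=T -> ctr[1]=2
Ev 7: PC=0 idx=0 pred=T actual=T -> ctr[0]=3
Ev 8: PC=5 idx=1 pred=T actual=T -> ctr[1]=3
Ev 9: PC=1 idx=1 pred=T actual=T -> ctr[1]=3
Ev 10: PC=5 idx=1 pred=T actual=T -> ctr[1]=3
Ev 11: PC=5 idx=1 pred=T actual=T -> ctr[1]=3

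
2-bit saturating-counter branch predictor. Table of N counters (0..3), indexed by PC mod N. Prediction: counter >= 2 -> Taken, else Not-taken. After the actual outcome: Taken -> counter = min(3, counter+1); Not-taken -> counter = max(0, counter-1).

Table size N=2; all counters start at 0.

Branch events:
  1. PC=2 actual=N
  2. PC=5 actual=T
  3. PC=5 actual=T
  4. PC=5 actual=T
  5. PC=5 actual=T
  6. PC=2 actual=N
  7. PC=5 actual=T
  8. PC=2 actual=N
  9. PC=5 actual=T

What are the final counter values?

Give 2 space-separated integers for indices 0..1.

Ev 1: PC=2 idx=0 pred=N actual=N -> ctr[0]=0
Ev 2: PC=5 idx=1 pred=N actual=T -> ctr[1]=1
Ev 3: PC=5 idx=1 pred=N actual=T -> ctr[1]=2
Ev 4: PC=5 idx=1 pred=T actual=T -> ctr[1]=3
Ev 5: PC=5 idx=1 pred=T actual=T -> ctr[1]=3
Ev 6: PC=2 idx=0 pred=N actual=N -> ctr[0]=0
Ev 7: PC=5 idx=1 pred=T actual=T -> ctr[1]=3
Ev 8: PC=2 idx=0 pred=N actual=N -> ctr[0]=0
Ev 9: PC=5 idx=1 pred=T actual=T -> ctr[1]=3

Answer: 0 3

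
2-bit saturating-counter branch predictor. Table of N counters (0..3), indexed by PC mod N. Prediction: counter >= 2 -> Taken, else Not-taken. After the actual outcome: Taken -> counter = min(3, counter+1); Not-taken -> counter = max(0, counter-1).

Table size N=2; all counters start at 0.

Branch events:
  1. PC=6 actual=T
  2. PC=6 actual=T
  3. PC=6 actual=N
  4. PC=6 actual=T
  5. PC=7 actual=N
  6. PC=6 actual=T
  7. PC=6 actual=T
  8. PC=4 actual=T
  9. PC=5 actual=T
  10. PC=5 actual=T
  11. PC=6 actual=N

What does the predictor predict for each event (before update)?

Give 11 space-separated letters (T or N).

Ev 1: PC=6 idx=0 pred=N actual=T -> ctr[0]=1
Ev 2: PC=6 idx=0 pred=N actual=T -> ctr[0]=2
Ev 3: PC=6 idx=0 pred=T actual=N -> ctr[0]=1
Ev 4: PC=6 idx=0 pred=N actual=T -> ctr[0]=2
Ev 5: PC=7 idx=1 pred=N actual=N -> ctr[1]=0
Ev 6: PC=6 idx=0 pred=T actual=T -> ctr[0]=3
Ev 7: PC=6 idx=0 pred=T actual=T -> ctr[0]=3
Ev 8: PC=4 idx=0 pred=T actual=T -> ctr[0]=3
Ev 9: PC=5 idx=1 pred=N actual=T -> ctr[1]=1
Ev 10: PC=5 idx=1 pred=N actual=T -> ctr[1]=2
Ev 11: PC=6 idx=0 pred=T actual=N -> ctr[0]=2

Answer: N N T N N T T T N N T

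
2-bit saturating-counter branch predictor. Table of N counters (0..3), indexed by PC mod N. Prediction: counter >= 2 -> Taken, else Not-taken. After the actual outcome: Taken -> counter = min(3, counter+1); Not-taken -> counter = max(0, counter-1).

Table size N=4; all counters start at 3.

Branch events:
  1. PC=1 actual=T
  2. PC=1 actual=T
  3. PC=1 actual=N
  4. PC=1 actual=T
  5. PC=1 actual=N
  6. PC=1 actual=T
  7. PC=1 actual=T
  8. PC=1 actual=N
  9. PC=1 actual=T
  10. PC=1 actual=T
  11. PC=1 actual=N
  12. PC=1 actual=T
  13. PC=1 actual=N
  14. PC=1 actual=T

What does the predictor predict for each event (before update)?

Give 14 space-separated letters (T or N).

Answer: T T T T T T T T T T T T T T

Derivation:
Ev 1: PC=1 idx=1 pred=T actual=T -> ctr[1]=3
Ev 2: PC=1 idx=1 pred=T actual=T -> ctr[1]=3
Ev 3: PC=1 idx=1 pred=T actual=N -> ctr[1]=2
Ev 4: PC=1 idx=1 pred=T actual=T -> ctr[1]=3
Ev 5: PC=1 idx=1 pred=T actual=N -> ctr[1]=2
Ev 6: PC=1 idx=1 pred=T actual=T -> ctr[1]=3
Ev 7: PC=1 idx=1 pred=T actual=T -> ctr[1]=3
Ev 8: PC=1 idx=1 pred=T actual=N -> ctr[1]=2
Ev 9: PC=1 idx=1 pred=T actual=T -> ctr[1]=3
Ev 10: PC=1 idx=1 pred=T actual=T -> ctr[1]=3
Ev 11: PC=1 idx=1 pred=T actual=N -> ctr[1]=2
Ev 12: PC=1 idx=1 pred=T actual=T -> ctr[1]=3
Ev 13: PC=1 idx=1 pred=T actual=N -> ctr[1]=2
Ev 14: PC=1 idx=1 pred=T actual=T -> ctr[1]=3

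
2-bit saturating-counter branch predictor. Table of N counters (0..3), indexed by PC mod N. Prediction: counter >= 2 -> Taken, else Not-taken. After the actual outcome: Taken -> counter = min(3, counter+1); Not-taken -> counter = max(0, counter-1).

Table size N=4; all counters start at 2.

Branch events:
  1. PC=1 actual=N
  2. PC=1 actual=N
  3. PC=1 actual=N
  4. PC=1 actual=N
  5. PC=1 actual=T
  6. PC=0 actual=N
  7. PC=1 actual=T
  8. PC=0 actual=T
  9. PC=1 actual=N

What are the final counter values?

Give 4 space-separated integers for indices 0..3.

Answer: 2 1 2 2

Derivation:
Ev 1: PC=1 idx=1 pred=T actual=N -> ctr[1]=1
Ev 2: PC=1 idx=1 pred=N actual=N -> ctr[1]=0
Ev 3: PC=1 idx=1 pred=N actual=N -> ctr[1]=0
Ev 4: PC=1 idx=1 pred=N actual=N -> ctr[1]=0
Ev 5: PC=1 idx=1 pred=N actual=T -> ctr[1]=1
Ev 6: PC=0 idx=0 pred=T actual=N -> ctr[0]=1
Ev 7: PC=1 idx=1 pred=N actual=T -> ctr[1]=2
Ev 8: PC=0 idx=0 pred=N actual=T -> ctr[0]=2
Ev 9: PC=1 idx=1 pred=T actual=N -> ctr[1]=1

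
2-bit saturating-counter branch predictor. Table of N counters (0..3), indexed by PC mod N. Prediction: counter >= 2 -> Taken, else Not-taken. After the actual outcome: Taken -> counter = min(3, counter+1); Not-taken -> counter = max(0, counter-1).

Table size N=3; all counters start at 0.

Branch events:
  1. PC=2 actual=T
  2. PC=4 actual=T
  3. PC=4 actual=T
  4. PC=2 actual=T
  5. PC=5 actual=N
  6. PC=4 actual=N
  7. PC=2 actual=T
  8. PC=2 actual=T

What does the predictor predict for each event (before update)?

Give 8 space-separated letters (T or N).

Answer: N N N N T T N T

Derivation:
Ev 1: PC=2 idx=2 pred=N actual=T -> ctr[2]=1
Ev 2: PC=4 idx=1 pred=N actual=T -> ctr[1]=1
Ev 3: PC=4 idx=1 pred=N actual=T -> ctr[1]=2
Ev 4: PC=2 idx=2 pred=N actual=T -> ctr[2]=2
Ev 5: PC=5 idx=2 pred=T actual=N -> ctr[2]=1
Ev 6: PC=4 idx=1 pred=T actual=N -> ctr[1]=1
Ev 7: PC=2 idx=2 pred=N actual=T -> ctr[2]=2
Ev 8: PC=2 idx=2 pred=T actual=T -> ctr[2]=3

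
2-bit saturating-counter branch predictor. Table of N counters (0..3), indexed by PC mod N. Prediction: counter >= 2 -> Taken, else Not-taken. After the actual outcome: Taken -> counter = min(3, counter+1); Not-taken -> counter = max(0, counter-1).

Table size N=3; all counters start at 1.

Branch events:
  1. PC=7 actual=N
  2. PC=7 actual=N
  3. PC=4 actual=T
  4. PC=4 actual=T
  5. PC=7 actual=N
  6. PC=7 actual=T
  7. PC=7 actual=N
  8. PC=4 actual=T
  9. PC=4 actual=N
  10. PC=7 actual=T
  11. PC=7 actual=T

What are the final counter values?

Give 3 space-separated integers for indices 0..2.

Answer: 1 3 1

Derivation:
Ev 1: PC=7 idx=1 pred=N actual=N -> ctr[1]=0
Ev 2: PC=7 idx=1 pred=N actual=N -> ctr[1]=0
Ev 3: PC=4 idx=1 pred=N actual=T -> ctr[1]=1
Ev 4: PC=4 idx=1 pred=N actual=T -> ctr[1]=2
Ev 5: PC=7 idx=1 pred=T actual=N -> ctr[1]=1
Ev 6: PC=7 idx=1 pred=N actual=T -> ctr[1]=2
Ev 7: PC=7 idx=1 pred=T actual=N -> ctr[1]=1
Ev 8: PC=4 idx=1 pred=N actual=T -> ctr[1]=2
Ev 9: PC=4 idx=1 pred=T actual=N -> ctr[1]=1
Ev 10: PC=7 idx=1 pred=N actual=T -> ctr[1]=2
Ev 11: PC=7 idx=1 pred=T actual=T -> ctr[1]=3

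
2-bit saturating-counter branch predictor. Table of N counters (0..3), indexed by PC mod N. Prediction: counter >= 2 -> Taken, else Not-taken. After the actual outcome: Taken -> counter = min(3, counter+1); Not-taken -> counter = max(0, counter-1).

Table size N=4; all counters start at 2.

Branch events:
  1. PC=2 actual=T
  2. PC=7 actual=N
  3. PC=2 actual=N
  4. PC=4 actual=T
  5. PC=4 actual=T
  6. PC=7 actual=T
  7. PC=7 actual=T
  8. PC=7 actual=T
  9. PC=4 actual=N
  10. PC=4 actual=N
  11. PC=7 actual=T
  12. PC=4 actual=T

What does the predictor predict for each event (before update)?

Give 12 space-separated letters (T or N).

Answer: T T T T T N T T T T T N

Derivation:
Ev 1: PC=2 idx=2 pred=T actual=T -> ctr[2]=3
Ev 2: PC=7 idx=3 pred=T actual=N -> ctr[3]=1
Ev 3: PC=2 idx=2 pred=T actual=N -> ctr[2]=2
Ev 4: PC=4 idx=0 pred=T actual=T -> ctr[0]=3
Ev 5: PC=4 idx=0 pred=T actual=T -> ctr[0]=3
Ev 6: PC=7 idx=3 pred=N actual=T -> ctr[3]=2
Ev 7: PC=7 idx=3 pred=T actual=T -> ctr[3]=3
Ev 8: PC=7 idx=3 pred=T actual=T -> ctr[3]=3
Ev 9: PC=4 idx=0 pred=T actual=N -> ctr[0]=2
Ev 10: PC=4 idx=0 pred=T actual=N -> ctr[0]=1
Ev 11: PC=7 idx=3 pred=T actual=T -> ctr[3]=3
Ev 12: PC=4 idx=0 pred=N actual=T -> ctr[0]=2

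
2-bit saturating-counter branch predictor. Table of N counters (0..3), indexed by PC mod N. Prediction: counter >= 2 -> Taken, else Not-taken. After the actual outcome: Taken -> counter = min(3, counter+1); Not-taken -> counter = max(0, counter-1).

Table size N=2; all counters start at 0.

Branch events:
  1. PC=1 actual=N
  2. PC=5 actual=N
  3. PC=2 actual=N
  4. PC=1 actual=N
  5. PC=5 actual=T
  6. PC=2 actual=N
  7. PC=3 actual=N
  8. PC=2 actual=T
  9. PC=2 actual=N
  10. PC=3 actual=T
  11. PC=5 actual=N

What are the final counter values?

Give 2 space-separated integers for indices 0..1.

Ev 1: PC=1 idx=1 pred=N actual=N -> ctr[1]=0
Ev 2: PC=5 idx=1 pred=N actual=N -> ctr[1]=0
Ev 3: PC=2 idx=0 pred=N actual=N -> ctr[0]=0
Ev 4: PC=1 idx=1 pred=N actual=N -> ctr[1]=0
Ev 5: PC=5 idx=1 pred=N actual=T -> ctr[1]=1
Ev 6: PC=2 idx=0 pred=N actual=N -> ctr[0]=0
Ev 7: PC=3 idx=1 pred=N actual=N -> ctr[1]=0
Ev 8: PC=2 idx=0 pred=N actual=T -> ctr[0]=1
Ev 9: PC=2 idx=0 pred=N actual=N -> ctr[0]=0
Ev 10: PC=3 idx=1 pred=N actual=T -> ctr[1]=1
Ev 11: PC=5 idx=1 pred=N actual=N -> ctr[1]=0

Answer: 0 0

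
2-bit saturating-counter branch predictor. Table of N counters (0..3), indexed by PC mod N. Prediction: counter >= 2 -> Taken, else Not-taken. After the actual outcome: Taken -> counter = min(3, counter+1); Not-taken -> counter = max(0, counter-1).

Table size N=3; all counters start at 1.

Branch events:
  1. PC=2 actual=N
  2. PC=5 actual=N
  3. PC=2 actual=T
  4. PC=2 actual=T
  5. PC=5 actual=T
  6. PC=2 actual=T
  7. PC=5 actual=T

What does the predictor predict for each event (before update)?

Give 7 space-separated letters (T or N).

Ev 1: PC=2 idx=2 pred=N actual=N -> ctr[2]=0
Ev 2: PC=5 idx=2 pred=N actual=N -> ctr[2]=0
Ev 3: PC=2 idx=2 pred=N actual=T -> ctr[2]=1
Ev 4: PC=2 idx=2 pred=N actual=T -> ctr[2]=2
Ev 5: PC=5 idx=2 pred=T actual=T -> ctr[2]=3
Ev 6: PC=2 idx=2 pred=T actual=T -> ctr[2]=3
Ev 7: PC=5 idx=2 pred=T actual=T -> ctr[2]=3

Answer: N N N N T T T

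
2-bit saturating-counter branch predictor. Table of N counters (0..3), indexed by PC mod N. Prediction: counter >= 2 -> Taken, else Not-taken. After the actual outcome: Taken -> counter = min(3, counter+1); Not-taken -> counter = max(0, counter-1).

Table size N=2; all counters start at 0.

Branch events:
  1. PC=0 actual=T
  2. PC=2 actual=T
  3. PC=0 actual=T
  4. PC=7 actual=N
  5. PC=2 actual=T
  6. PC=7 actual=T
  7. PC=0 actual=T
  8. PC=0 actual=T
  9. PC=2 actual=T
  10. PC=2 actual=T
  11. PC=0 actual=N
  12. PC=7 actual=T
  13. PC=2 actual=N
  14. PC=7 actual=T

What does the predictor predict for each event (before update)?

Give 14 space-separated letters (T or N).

Answer: N N T N T N T T T T T N T T

Derivation:
Ev 1: PC=0 idx=0 pred=N actual=T -> ctr[0]=1
Ev 2: PC=2 idx=0 pred=N actual=T -> ctr[0]=2
Ev 3: PC=0 idx=0 pred=T actual=T -> ctr[0]=3
Ev 4: PC=7 idx=1 pred=N actual=N -> ctr[1]=0
Ev 5: PC=2 idx=0 pred=T actual=T -> ctr[0]=3
Ev 6: PC=7 idx=1 pred=N actual=T -> ctr[1]=1
Ev 7: PC=0 idx=0 pred=T actual=T -> ctr[0]=3
Ev 8: PC=0 idx=0 pred=T actual=T -> ctr[0]=3
Ev 9: PC=2 idx=0 pred=T actual=T -> ctr[0]=3
Ev 10: PC=2 idx=0 pred=T actual=T -> ctr[0]=3
Ev 11: PC=0 idx=0 pred=T actual=N -> ctr[0]=2
Ev 12: PC=7 idx=1 pred=N actual=T -> ctr[1]=2
Ev 13: PC=2 idx=0 pred=T actual=N -> ctr[0]=1
Ev 14: PC=7 idx=1 pred=T actual=T -> ctr[1]=3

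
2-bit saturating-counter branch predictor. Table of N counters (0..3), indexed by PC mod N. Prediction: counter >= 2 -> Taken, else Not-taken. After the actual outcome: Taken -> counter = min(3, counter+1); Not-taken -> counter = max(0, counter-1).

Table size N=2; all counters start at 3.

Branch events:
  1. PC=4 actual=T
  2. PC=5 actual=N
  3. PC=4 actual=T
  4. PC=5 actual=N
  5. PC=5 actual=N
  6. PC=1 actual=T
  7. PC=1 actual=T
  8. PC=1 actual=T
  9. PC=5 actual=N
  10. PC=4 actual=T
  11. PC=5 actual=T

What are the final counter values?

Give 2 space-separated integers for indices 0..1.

Answer: 3 3

Derivation:
Ev 1: PC=4 idx=0 pred=T actual=T -> ctr[0]=3
Ev 2: PC=5 idx=1 pred=T actual=N -> ctr[1]=2
Ev 3: PC=4 idx=0 pred=T actual=T -> ctr[0]=3
Ev 4: PC=5 idx=1 pred=T actual=N -> ctr[1]=1
Ev 5: PC=5 idx=1 pred=N actual=N -> ctr[1]=0
Ev 6: PC=1 idx=1 pred=N actual=T -> ctr[1]=1
Ev 7: PC=1 idx=1 pred=N actual=T -> ctr[1]=2
Ev 8: PC=1 idx=1 pred=T actual=T -> ctr[1]=3
Ev 9: PC=5 idx=1 pred=T actual=N -> ctr[1]=2
Ev 10: PC=4 idx=0 pred=T actual=T -> ctr[0]=3
Ev 11: PC=5 idx=1 pred=T actual=T -> ctr[1]=3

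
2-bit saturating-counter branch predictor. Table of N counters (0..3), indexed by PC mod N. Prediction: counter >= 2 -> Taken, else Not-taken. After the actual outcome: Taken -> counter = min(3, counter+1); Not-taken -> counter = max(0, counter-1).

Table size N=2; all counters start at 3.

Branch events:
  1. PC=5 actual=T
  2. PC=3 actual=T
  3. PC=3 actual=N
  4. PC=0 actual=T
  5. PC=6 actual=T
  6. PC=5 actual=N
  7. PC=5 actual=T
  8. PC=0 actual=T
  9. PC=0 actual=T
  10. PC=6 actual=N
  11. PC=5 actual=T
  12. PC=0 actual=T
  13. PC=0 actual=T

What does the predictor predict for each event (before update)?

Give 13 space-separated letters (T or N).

Answer: T T T T T T N T T T T T T

Derivation:
Ev 1: PC=5 idx=1 pred=T actual=T -> ctr[1]=3
Ev 2: PC=3 idx=1 pred=T actual=T -> ctr[1]=3
Ev 3: PC=3 idx=1 pred=T actual=N -> ctr[1]=2
Ev 4: PC=0 idx=0 pred=T actual=T -> ctr[0]=3
Ev 5: PC=6 idx=0 pred=T actual=T -> ctr[0]=3
Ev 6: PC=5 idx=1 pred=T actual=N -> ctr[1]=1
Ev 7: PC=5 idx=1 pred=N actual=T -> ctr[1]=2
Ev 8: PC=0 idx=0 pred=T actual=T -> ctr[0]=3
Ev 9: PC=0 idx=0 pred=T actual=T -> ctr[0]=3
Ev 10: PC=6 idx=0 pred=T actual=N -> ctr[0]=2
Ev 11: PC=5 idx=1 pred=T actual=T -> ctr[1]=3
Ev 12: PC=0 idx=0 pred=T actual=T -> ctr[0]=3
Ev 13: PC=0 idx=0 pred=T actual=T -> ctr[0]=3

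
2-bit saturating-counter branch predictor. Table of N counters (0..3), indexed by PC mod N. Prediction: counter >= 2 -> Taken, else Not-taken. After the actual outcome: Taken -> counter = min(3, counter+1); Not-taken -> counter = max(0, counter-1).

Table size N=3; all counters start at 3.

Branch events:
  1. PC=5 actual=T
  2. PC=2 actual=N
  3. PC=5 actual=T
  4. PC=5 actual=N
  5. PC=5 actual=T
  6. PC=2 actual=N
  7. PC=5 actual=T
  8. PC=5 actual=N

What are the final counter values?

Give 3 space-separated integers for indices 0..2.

Ev 1: PC=5 idx=2 pred=T actual=T -> ctr[2]=3
Ev 2: PC=2 idx=2 pred=T actual=N -> ctr[2]=2
Ev 3: PC=5 idx=2 pred=T actual=T -> ctr[2]=3
Ev 4: PC=5 idx=2 pred=T actual=N -> ctr[2]=2
Ev 5: PC=5 idx=2 pred=T actual=T -> ctr[2]=3
Ev 6: PC=2 idx=2 pred=T actual=N -> ctr[2]=2
Ev 7: PC=5 idx=2 pred=T actual=T -> ctr[2]=3
Ev 8: PC=5 idx=2 pred=T actual=N -> ctr[2]=2

Answer: 3 3 2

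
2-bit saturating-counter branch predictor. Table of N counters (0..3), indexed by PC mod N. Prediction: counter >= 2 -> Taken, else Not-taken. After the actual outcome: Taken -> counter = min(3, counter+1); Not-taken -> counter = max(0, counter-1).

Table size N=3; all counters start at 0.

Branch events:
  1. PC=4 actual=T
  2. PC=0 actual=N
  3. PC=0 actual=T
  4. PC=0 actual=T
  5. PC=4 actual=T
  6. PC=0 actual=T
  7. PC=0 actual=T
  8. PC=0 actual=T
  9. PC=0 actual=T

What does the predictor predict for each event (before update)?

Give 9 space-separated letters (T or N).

Ev 1: PC=4 idx=1 pred=N actual=T -> ctr[1]=1
Ev 2: PC=0 idx=0 pred=N actual=N -> ctr[0]=0
Ev 3: PC=0 idx=0 pred=N actual=T -> ctr[0]=1
Ev 4: PC=0 idx=0 pred=N actual=T -> ctr[0]=2
Ev 5: PC=4 idx=1 pred=N actual=T -> ctr[1]=2
Ev 6: PC=0 idx=0 pred=T actual=T -> ctr[0]=3
Ev 7: PC=0 idx=0 pred=T actual=T -> ctr[0]=3
Ev 8: PC=0 idx=0 pred=T actual=T -> ctr[0]=3
Ev 9: PC=0 idx=0 pred=T actual=T -> ctr[0]=3

Answer: N N N N N T T T T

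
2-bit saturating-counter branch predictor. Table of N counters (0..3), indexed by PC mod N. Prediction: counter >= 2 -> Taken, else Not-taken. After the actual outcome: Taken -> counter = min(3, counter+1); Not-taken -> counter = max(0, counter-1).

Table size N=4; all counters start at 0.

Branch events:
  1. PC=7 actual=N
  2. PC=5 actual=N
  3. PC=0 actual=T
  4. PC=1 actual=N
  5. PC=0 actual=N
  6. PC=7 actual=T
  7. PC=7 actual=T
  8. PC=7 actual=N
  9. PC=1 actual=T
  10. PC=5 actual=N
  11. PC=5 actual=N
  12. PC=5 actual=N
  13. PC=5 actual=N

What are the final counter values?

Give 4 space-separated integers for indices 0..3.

Ev 1: PC=7 idx=3 pred=N actual=N -> ctr[3]=0
Ev 2: PC=5 idx=1 pred=N actual=N -> ctr[1]=0
Ev 3: PC=0 idx=0 pred=N actual=T -> ctr[0]=1
Ev 4: PC=1 idx=1 pred=N actual=N -> ctr[1]=0
Ev 5: PC=0 idx=0 pred=N actual=N -> ctr[0]=0
Ev 6: PC=7 idx=3 pred=N actual=T -> ctr[3]=1
Ev 7: PC=7 idx=3 pred=N actual=T -> ctr[3]=2
Ev 8: PC=7 idx=3 pred=T actual=N -> ctr[3]=1
Ev 9: PC=1 idx=1 pred=N actual=T -> ctr[1]=1
Ev 10: PC=5 idx=1 pred=N actual=N -> ctr[1]=0
Ev 11: PC=5 idx=1 pred=N actual=N -> ctr[1]=0
Ev 12: PC=5 idx=1 pred=N actual=N -> ctr[1]=0
Ev 13: PC=5 idx=1 pred=N actual=N -> ctr[1]=0

Answer: 0 0 0 1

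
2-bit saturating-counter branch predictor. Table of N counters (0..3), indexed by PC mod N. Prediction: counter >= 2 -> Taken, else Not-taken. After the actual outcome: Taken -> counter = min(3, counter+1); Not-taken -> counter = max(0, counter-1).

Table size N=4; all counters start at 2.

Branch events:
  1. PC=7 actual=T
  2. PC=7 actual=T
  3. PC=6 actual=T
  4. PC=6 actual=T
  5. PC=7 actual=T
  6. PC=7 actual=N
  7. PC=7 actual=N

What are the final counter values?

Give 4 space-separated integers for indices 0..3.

Answer: 2 2 3 1

Derivation:
Ev 1: PC=7 idx=3 pred=T actual=T -> ctr[3]=3
Ev 2: PC=7 idx=3 pred=T actual=T -> ctr[3]=3
Ev 3: PC=6 idx=2 pred=T actual=T -> ctr[2]=3
Ev 4: PC=6 idx=2 pred=T actual=T -> ctr[2]=3
Ev 5: PC=7 idx=3 pred=T actual=T -> ctr[3]=3
Ev 6: PC=7 idx=3 pred=T actual=N -> ctr[3]=2
Ev 7: PC=7 idx=3 pred=T actual=N -> ctr[3]=1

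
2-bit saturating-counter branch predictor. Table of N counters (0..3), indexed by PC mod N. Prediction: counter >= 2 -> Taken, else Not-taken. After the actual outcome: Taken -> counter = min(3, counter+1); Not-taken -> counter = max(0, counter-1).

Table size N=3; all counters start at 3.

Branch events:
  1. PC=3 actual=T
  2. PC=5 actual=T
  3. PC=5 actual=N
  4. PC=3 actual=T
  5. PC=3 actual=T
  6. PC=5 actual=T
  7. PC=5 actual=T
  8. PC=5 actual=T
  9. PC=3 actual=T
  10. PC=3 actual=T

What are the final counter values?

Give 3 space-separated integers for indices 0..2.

Ev 1: PC=3 idx=0 pred=T actual=T -> ctr[0]=3
Ev 2: PC=5 idx=2 pred=T actual=T -> ctr[2]=3
Ev 3: PC=5 idx=2 pred=T actual=N -> ctr[2]=2
Ev 4: PC=3 idx=0 pred=T actual=T -> ctr[0]=3
Ev 5: PC=3 idx=0 pred=T actual=T -> ctr[0]=3
Ev 6: PC=5 idx=2 pred=T actual=T -> ctr[2]=3
Ev 7: PC=5 idx=2 pred=T actual=T -> ctr[2]=3
Ev 8: PC=5 idx=2 pred=T actual=T -> ctr[2]=3
Ev 9: PC=3 idx=0 pred=T actual=T -> ctr[0]=3
Ev 10: PC=3 idx=0 pred=T actual=T -> ctr[0]=3

Answer: 3 3 3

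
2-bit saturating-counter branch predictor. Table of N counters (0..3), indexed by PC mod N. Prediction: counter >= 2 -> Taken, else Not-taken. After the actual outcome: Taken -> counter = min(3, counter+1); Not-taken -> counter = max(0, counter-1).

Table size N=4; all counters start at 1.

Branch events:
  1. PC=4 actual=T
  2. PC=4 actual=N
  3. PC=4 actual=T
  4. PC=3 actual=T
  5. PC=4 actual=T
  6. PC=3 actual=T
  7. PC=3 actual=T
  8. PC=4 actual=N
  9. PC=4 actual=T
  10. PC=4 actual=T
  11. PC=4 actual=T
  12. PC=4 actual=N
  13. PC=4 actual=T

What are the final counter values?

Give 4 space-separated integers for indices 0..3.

Ev 1: PC=4 idx=0 pred=N actual=T -> ctr[0]=2
Ev 2: PC=4 idx=0 pred=T actual=N -> ctr[0]=1
Ev 3: PC=4 idx=0 pred=N actual=T -> ctr[0]=2
Ev 4: PC=3 idx=3 pred=N actual=T -> ctr[3]=2
Ev 5: PC=4 idx=0 pred=T actual=T -> ctr[0]=3
Ev 6: PC=3 idx=3 pred=T actual=T -> ctr[3]=3
Ev 7: PC=3 idx=3 pred=T actual=T -> ctr[3]=3
Ev 8: PC=4 idx=0 pred=T actual=N -> ctr[0]=2
Ev 9: PC=4 idx=0 pred=T actual=T -> ctr[0]=3
Ev 10: PC=4 idx=0 pred=T actual=T -> ctr[0]=3
Ev 11: PC=4 idx=0 pred=T actual=T -> ctr[0]=3
Ev 12: PC=4 idx=0 pred=T actual=N -> ctr[0]=2
Ev 13: PC=4 idx=0 pred=T actual=T -> ctr[0]=3

Answer: 3 1 1 3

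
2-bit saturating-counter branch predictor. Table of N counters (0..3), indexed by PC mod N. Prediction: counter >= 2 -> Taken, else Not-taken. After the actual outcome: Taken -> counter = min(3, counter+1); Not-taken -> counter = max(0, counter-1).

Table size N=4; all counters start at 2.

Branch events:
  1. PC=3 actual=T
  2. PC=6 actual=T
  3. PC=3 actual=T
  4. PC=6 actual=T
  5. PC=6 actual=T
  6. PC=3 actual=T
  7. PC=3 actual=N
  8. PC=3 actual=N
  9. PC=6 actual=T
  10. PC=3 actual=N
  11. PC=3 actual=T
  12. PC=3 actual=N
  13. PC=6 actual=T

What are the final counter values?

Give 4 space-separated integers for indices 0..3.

Ev 1: PC=3 idx=3 pred=T actual=T -> ctr[3]=3
Ev 2: PC=6 idx=2 pred=T actual=T -> ctr[2]=3
Ev 3: PC=3 idx=3 pred=T actual=T -> ctr[3]=3
Ev 4: PC=6 idx=2 pred=T actual=T -> ctr[2]=3
Ev 5: PC=6 idx=2 pred=T actual=T -> ctr[2]=3
Ev 6: PC=3 idx=3 pred=T actual=T -> ctr[3]=3
Ev 7: PC=3 idx=3 pred=T actual=N -> ctr[3]=2
Ev 8: PC=3 idx=3 pred=T actual=N -> ctr[3]=1
Ev 9: PC=6 idx=2 pred=T actual=T -> ctr[2]=3
Ev 10: PC=3 idx=3 pred=N actual=N -> ctr[3]=0
Ev 11: PC=3 idx=3 pred=N actual=T -> ctr[3]=1
Ev 12: PC=3 idx=3 pred=N actual=N -> ctr[3]=0
Ev 13: PC=6 idx=2 pred=T actual=T -> ctr[2]=3

Answer: 2 2 3 0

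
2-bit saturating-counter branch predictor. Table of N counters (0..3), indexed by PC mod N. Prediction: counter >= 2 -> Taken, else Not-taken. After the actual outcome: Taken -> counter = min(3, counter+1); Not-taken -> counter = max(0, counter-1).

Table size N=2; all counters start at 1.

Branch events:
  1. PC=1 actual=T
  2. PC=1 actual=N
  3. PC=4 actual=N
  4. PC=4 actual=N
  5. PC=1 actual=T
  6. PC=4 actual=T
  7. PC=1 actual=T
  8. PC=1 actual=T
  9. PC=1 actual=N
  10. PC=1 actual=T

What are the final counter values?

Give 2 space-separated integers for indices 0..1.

Ev 1: PC=1 idx=1 pred=N actual=T -> ctr[1]=2
Ev 2: PC=1 idx=1 pred=T actual=N -> ctr[1]=1
Ev 3: PC=4 idx=0 pred=N actual=N -> ctr[0]=0
Ev 4: PC=4 idx=0 pred=N actual=N -> ctr[0]=0
Ev 5: PC=1 idx=1 pred=N actual=T -> ctr[1]=2
Ev 6: PC=4 idx=0 pred=N actual=T -> ctr[0]=1
Ev 7: PC=1 idx=1 pred=T actual=T -> ctr[1]=3
Ev 8: PC=1 idx=1 pred=T actual=T -> ctr[1]=3
Ev 9: PC=1 idx=1 pred=T actual=N -> ctr[1]=2
Ev 10: PC=1 idx=1 pred=T actual=T -> ctr[1]=3

Answer: 1 3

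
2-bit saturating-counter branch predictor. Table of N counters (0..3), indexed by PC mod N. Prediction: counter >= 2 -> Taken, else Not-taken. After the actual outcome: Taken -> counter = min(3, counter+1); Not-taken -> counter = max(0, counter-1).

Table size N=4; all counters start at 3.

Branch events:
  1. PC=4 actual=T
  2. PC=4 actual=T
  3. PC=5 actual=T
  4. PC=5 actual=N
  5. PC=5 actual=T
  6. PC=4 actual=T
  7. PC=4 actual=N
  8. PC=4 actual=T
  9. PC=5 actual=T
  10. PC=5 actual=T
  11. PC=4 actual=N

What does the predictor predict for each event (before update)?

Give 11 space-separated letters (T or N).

Ev 1: PC=4 idx=0 pred=T actual=T -> ctr[0]=3
Ev 2: PC=4 idx=0 pred=T actual=T -> ctr[0]=3
Ev 3: PC=5 idx=1 pred=T actual=T -> ctr[1]=3
Ev 4: PC=5 idx=1 pred=T actual=N -> ctr[1]=2
Ev 5: PC=5 idx=1 pred=T actual=T -> ctr[1]=3
Ev 6: PC=4 idx=0 pred=T actual=T -> ctr[0]=3
Ev 7: PC=4 idx=0 pred=T actual=N -> ctr[0]=2
Ev 8: PC=4 idx=0 pred=T actual=T -> ctr[0]=3
Ev 9: PC=5 idx=1 pred=T actual=T -> ctr[1]=3
Ev 10: PC=5 idx=1 pred=T actual=T -> ctr[1]=3
Ev 11: PC=4 idx=0 pred=T actual=N -> ctr[0]=2

Answer: T T T T T T T T T T T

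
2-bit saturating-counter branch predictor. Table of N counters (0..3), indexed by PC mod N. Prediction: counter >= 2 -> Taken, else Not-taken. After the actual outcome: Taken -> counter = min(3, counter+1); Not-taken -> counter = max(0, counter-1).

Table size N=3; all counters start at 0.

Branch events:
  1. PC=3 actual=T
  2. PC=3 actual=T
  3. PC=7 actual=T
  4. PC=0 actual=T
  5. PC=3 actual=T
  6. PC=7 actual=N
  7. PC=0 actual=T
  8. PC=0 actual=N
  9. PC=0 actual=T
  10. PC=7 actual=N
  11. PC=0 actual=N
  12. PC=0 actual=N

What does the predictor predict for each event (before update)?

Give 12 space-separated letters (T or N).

Answer: N N N T T N T T T N T T

Derivation:
Ev 1: PC=3 idx=0 pred=N actual=T -> ctr[0]=1
Ev 2: PC=3 idx=0 pred=N actual=T -> ctr[0]=2
Ev 3: PC=7 idx=1 pred=N actual=T -> ctr[1]=1
Ev 4: PC=0 idx=0 pred=T actual=T -> ctr[0]=3
Ev 5: PC=3 idx=0 pred=T actual=T -> ctr[0]=3
Ev 6: PC=7 idx=1 pred=N actual=N -> ctr[1]=0
Ev 7: PC=0 idx=0 pred=T actual=T -> ctr[0]=3
Ev 8: PC=0 idx=0 pred=T actual=N -> ctr[0]=2
Ev 9: PC=0 idx=0 pred=T actual=T -> ctr[0]=3
Ev 10: PC=7 idx=1 pred=N actual=N -> ctr[1]=0
Ev 11: PC=0 idx=0 pred=T actual=N -> ctr[0]=2
Ev 12: PC=0 idx=0 pred=T actual=N -> ctr[0]=1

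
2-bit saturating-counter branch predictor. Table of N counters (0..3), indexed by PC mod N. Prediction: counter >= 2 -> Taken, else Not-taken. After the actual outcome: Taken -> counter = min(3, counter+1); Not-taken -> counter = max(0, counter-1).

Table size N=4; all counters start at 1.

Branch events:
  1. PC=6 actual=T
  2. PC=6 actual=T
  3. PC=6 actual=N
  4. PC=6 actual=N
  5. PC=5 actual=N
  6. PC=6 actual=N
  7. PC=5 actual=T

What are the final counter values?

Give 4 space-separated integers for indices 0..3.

Answer: 1 1 0 1

Derivation:
Ev 1: PC=6 idx=2 pred=N actual=T -> ctr[2]=2
Ev 2: PC=6 idx=2 pred=T actual=T -> ctr[2]=3
Ev 3: PC=6 idx=2 pred=T actual=N -> ctr[2]=2
Ev 4: PC=6 idx=2 pred=T actual=N -> ctr[2]=1
Ev 5: PC=5 idx=1 pred=N actual=N -> ctr[1]=0
Ev 6: PC=6 idx=2 pred=N actual=N -> ctr[2]=0
Ev 7: PC=5 idx=1 pred=N actual=T -> ctr[1]=1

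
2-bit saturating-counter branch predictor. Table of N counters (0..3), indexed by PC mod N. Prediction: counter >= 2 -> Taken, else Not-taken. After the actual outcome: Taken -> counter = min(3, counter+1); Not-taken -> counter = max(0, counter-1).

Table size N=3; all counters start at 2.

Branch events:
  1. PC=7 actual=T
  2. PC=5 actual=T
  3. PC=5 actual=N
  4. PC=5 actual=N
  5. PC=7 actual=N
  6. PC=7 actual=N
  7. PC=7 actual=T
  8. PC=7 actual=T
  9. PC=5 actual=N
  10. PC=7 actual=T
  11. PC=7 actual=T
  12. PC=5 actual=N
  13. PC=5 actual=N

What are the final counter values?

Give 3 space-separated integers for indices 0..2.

Ev 1: PC=7 idx=1 pred=T actual=T -> ctr[1]=3
Ev 2: PC=5 idx=2 pred=T actual=T -> ctr[2]=3
Ev 3: PC=5 idx=2 pred=T actual=N -> ctr[2]=2
Ev 4: PC=5 idx=2 pred=T actual=N -> ctr[2]=1
Ev 5: PC=7 idx=1 pred=T actual=N -> ctr[1]=2
Ev 6: PC=7 idx=1 pred=T actual=N -> ctr[1]=1
Ev 7: PC=7 idx=1 pred=N actual=T -> ctr[1]=2
Ev 8: PC=7 idx=1 pred=T actual=T -> ctr[1]=3
Ev 9: PC=5 idx=2 pred=N actual=N -> ctr[2]=0
Ev 10: PC=7 idx=1 pred=T actual=T -> ctr[1]=3
Ev 11: PC=7 idx=1 pred=T actual=T -> ctr[1]=3
Ev 12: PC=5 idx=2 pred=N actual=N -> ctr[2]=0
Ev 13: PC=5 idx=2 pred=N actual=N -> ctr[2]=0

Answer: 2 3 0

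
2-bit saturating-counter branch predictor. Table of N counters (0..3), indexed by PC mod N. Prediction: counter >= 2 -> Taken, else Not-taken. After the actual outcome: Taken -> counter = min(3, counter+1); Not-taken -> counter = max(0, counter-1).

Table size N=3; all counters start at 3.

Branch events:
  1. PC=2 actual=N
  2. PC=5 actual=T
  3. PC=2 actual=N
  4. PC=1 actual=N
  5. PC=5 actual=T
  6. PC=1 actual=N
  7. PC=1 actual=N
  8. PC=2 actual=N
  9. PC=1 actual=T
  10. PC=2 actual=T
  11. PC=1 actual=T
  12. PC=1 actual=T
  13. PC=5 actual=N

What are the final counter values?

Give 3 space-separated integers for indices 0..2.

Ev 1: PC=2 idx=2 pred=T actual=N -> ctr[2]=2
Ev 2: PC=5 idx=2 pred=T actual=T -> ctr[2]=3
Ev 3: PC=2 idx=2 pred=T actual=N -> ctr[2]=2
Ev 4: PC=1 idx=1 pred=T actual=N -> ctr[1]=2
Ev 5: PC=5 idx=2 pred=T actual=T -> ctr[2]=3
Ev 6: PC=1 idx=1 pred=T actual=N -> ctr[1]=1
Ev 7: PC=1 idx=1 pred=N actual=N -> ctr[1]=0
Ev 8: PC=2 idx=2 pred=T actual=N -> ctr[2]=2
Ev 9: PC=1 idx=1 pred=N actual=T -> ctr[1]=1
Ev 10: PC=2 idx=2 pred=T actual=T -> ctr[2]=3
Ev 11: PC=1 idx=1 pred=N actual=T -> ctr[1]=2
Ev 12: PC=1 idx=1 pred=T actual=T -> ctr[1]=3
Ev 13: PC=5 idx=2 pred=T actual=N -> ctr[2]=2

Answer: 3 3 2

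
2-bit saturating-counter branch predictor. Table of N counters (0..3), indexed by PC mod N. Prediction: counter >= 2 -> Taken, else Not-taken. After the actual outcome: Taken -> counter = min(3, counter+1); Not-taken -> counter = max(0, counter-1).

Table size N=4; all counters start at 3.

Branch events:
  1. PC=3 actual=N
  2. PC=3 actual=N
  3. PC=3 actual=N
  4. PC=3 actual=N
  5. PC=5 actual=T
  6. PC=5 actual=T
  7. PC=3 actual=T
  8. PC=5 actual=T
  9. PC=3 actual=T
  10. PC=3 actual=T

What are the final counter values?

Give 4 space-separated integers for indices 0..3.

Answer: 3 3 3 3

Derivation:
Ev 1: PC=3 idx=3 pred=T actual=N -> ctr[3]=2
Ev 2: PC=3 idx=3 pred=T actual=N -> ctr[3]=1
Ev 3: PC=3 idx=3 pred=N actual=N -> ctr[3]=0
Ev 4: PC=3 idx=3 pred=N actual=N -> ctr[3]=0
Ev 5: PC=5 idx=1 pred=T actual=T -> ctr[1]=3
Ev 6: PC=5 idx=1 pred=T actual=T -> ctr[1]=3
Ev 7: PC=3 idx=3 pred=N actual=T -> ctr[3]=1
Ev 8: PC=5 idx=1 pred=T actual=T -> ctr[1]=3
Ev 9: PC=3 idx=3 pred=N actual=T -> ctr[3]=2
Ev 10: PC=3 idx=3 pred=T actual=T -> ctr[3]=3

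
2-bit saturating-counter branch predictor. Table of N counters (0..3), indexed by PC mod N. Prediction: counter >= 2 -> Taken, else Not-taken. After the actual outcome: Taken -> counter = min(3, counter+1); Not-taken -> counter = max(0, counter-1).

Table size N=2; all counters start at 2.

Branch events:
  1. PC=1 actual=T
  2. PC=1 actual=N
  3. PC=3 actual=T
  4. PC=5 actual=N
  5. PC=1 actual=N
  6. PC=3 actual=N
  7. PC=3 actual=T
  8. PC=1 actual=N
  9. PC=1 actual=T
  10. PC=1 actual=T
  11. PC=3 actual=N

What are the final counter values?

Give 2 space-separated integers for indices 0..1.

Answer: 2 1

Derivation:
Ev 1: PC=1 idx=1 pred=T actual=T -> ctr[1]=3
Ev 2: PC=1 idx=1 pred=T actual=N -> ctr[1]=2
Ev 3: PC=3 idx=1 pred=T actual=T -> ctr[1]=3
Ev 4: PC=5 idx=1 pred=T actual=N -> ctr[1]=2
Ev 5: PC=1 idx=1 pred=T actual=N -> ctr[1]=1
Ev 6: PC=3 idx=1 pred=N actual=N -> ctr[1]=0
Ev 7: PC=3 idx=1 pred=N actual=T -> ctr[1]=1
Ev 8: PC=1 idx=1 pred=N actual=N -> ctr[1]=0
Ev 9: PC=1 idx=1 pred=N actual=T -> ctr[1]=1
Ev 10: PC=1 idx=1 pred=N actual=T -> ctr[1]=2
Ev 11: PC=3 idx=1 pred=T actual=N -> ctr[1]=1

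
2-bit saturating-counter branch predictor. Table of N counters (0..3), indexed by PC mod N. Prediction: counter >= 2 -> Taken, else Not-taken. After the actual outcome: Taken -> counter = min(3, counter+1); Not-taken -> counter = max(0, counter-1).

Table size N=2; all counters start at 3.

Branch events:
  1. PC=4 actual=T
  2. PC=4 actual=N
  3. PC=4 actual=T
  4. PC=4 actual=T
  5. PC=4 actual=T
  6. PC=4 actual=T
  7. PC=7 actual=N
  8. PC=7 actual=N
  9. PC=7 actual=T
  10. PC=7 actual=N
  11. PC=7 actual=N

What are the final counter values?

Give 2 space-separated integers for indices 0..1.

Ev 1: PC=4 idx=0 pred=T actual=T -> ctr[0]=3
Ev 2: PC=4 idx=0 pred=T actual=N -> ctr[0]=2
Ev 3: PC=4 idx=0 pred=T actual=T -> ctr[0]=3
Ev 4: PC=4 idx=0 pred=T actual=T -> ctr[0]=3
Ev 5: PC=4 idx=0 pred=T actual=T -> ctr[0]=3
Ev 6: PC=4 idx=0 pred=T actual=T -> ctr[0]=3
Ev 7: PC=7 idx=1 pred=T actual=N -> ctr[1]=2
Ev 8: PC=7 idx=1 pred=T actual=N -> ctr[1]=1
Ev 9: PC=7 idx=1 pred=N actual=T -> ctr[1]=2
Ev 10: PC=7 idx=1 pred=T actual=N -> ctr[1]=1
Ev 11: PC=7 idx=1 pred=N actual=N -> ctr[1]=0

Answer: 3 0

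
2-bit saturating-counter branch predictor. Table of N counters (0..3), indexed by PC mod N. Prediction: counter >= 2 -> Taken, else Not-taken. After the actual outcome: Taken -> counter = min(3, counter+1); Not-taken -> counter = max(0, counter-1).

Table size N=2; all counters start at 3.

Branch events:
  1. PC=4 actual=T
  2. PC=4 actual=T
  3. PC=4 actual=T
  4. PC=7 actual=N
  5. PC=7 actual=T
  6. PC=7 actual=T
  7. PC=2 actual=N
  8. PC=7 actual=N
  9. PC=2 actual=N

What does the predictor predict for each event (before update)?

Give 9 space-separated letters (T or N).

Ev 1: PC=4 idx=0 pred=T actual=T -> ctr[0]=3
Ev 2: PC=4 idx=0 pred=T actual=T -> ctr[0]=3
Ev 3: PC=4 idx=0 pred=T actual=T -> ctr[0]=3
Ev 4: PC=7 idx=1 pred=T actual=N -> ctr[1]=2
Ev 5: PC=7 idx=1 pred=T actual=T -> ctr[1]=3
Ev 6: PC=7 idx=1 pred=T actual=T -> ctr[1]=3
Ev 7: PC=2 idx=0 pred=T actual=N -> ctr[0]=2
Ev 8: PC=7 idx=1 pred=T actual=N -> ctr[1]=2
Ev 9: PC=2 idx=0 pred=T actual=N -> ctr[0]=1

Answer: T T T T T T T T T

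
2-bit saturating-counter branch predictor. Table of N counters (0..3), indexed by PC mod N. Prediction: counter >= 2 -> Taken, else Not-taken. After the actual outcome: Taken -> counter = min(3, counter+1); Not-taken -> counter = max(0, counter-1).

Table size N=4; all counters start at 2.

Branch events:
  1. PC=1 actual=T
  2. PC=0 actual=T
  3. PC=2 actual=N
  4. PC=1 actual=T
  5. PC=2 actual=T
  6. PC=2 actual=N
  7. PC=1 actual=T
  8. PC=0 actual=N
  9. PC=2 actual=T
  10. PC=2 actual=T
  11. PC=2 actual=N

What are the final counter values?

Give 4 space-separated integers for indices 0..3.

Ev 1: PC=1 idx=1 pred=T actual=T -> ctr[1]=3
Ev 2: PC=0 idx=0 pred=T actual=T -> ctr[0]=3
Ev 3: PC=2 idx=2 pred=T actual=N -> ctr[2]=1
Ev 4: PC=1 idx=1 pred=T actual=T -> ctr[1]=3
Ev 5: PC=2 idx=2 pred=N actual=T -> ctr[2]=2
Ev 6: PC=2 idx=2 pred=T actual=N -> ctr[2]=1
Ev 7: PC=1 idx=1 pred=T actual=T -> ctr[1]=3
Ev 8: PC=0 idx=0 pred=T actual=N -> ctr[0]=2
Ev 9: PC=2 idx=2 pred=N actual=T -> ctr[2]=2
Ev 10: PC=2 idx=2 pred=T actual=T -> ctr[2]=3
Ev 11: PC=2 idx=2 pred=T actual=N -> ctr[2]=2

Answer: 2 3 2 2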